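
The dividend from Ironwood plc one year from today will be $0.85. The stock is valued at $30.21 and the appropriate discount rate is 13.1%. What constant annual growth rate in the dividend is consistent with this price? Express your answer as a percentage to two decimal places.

10.29%

P = D₁/(r−g) ⇒ g = r − D₁/P = 0.131 − $0.85/$30.21 = 0.102864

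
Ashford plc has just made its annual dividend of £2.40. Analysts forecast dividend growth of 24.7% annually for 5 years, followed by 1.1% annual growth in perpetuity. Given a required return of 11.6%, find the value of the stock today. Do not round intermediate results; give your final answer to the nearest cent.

£57.20

D_1 = 2.99280
D_2 = 3.73202
D_3 = 4.65383
D_4 = 5.80333
D_5 = 7.23675
Terminal value at year 5: TV = D_5×(1+g_2)/(r−g_2) = 7.31635/0.105 = 69.67955
P_0 = D_1/(1+r)^1 + D_2/(1+r)^2 + D_3/(1+r)^3 + D_4/(1+r)^4 + D_5/(1+r)^5 + TV/(1+r)^5
    = 2.68172 + 2.99651 + 3.34825 + 3.74128 + 4.18045 + 40.25172 = 57.19992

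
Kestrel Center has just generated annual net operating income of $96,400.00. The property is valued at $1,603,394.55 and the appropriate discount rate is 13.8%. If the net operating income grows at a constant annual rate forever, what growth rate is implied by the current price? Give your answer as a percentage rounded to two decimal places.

7.35%

P = D₀(1+g)/(r−g) ⇒ P(r−g) = D₀(1+g) ⇒ g(P+D₀) = P·r − D₀
g = (P·r − D₀)/(P + D₀) = ($1,603,394.55×0.138 − $96,400.00) / ($1,603,394.55 + $96,400.00) = 0.073461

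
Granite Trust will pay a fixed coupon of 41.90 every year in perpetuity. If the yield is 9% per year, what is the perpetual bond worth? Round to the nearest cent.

465.56

Level perpetuity: PV = C / r = 41.90 / 0.09 = 465.56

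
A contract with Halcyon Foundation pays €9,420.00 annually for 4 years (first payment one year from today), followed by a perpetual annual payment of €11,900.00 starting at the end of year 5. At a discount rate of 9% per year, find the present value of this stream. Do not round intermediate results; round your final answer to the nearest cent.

PV of 4-year annuity: €9,420.00 × [1 − (1+0.09)^−4] / 0.09 = 30518.16124
Perpetuity value at year 4: €11,900.00 / 0.09 = 132222.22222
PV of perpetuity: 132222.22222 / (1+0.09)^4 = 93669.55569
Total PV = 30518.16124 + 93669.55569 = 124187.71693

€124187.72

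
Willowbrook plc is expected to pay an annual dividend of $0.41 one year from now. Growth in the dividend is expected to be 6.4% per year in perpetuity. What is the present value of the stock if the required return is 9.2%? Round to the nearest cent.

Growing perpetuity: P = D₁ / (r − g) = $0.4100 / (0.092 − 0.064) = $14.64

$14.64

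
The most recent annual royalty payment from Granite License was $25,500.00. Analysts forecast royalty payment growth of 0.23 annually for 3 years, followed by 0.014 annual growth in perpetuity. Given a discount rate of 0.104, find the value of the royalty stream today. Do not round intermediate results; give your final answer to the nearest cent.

$492651.52

D_1 = 31365.00000
D_2 = 38578.95000
D_3 = 47452.10850
Terminal value at year 3: TV = D_3×(1+g_2)/(r−g_2) = 48116.43802/0.09 = 534627.08910
P_0 = D_1/(1+r)^1 + D_2/(1+r)^2 + D_3/(1+r)^3 + TV/(1+r)^3
    = 28410.32609 + 31652.80896 + 35265.35780 + 397323.03126 = 492651.52410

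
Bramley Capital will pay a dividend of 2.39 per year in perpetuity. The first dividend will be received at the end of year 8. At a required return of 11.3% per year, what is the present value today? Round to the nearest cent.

10.00

Value at end of year 7: C / r = 2.39 / 0.113 = 21.1504
Discount to today: PV = 21.1504 / (1 + 0.113)^7 = 21.1504 / 2.115759 = 10.00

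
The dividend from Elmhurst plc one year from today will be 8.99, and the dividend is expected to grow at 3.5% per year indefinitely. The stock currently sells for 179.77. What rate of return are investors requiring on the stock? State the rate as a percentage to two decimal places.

P = D₁/(r − g) ⇒ r = D₁/P + g = 8.9900/179.77 + 0.035 = 0.050008 + 0.035 = 0.085008

8.50%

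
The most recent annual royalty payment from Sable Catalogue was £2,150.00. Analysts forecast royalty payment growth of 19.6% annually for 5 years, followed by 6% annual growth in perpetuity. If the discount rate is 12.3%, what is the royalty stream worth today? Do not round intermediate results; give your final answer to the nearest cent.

£62600.56

D_1 = 2571.40000
D_2 = 3075.39440
D_3 = 3678.17170
D_4 = 4399.09336
D_5 = 5261.31565
Terminal value at year 5: TV = D_5×(1+g_2)/(r−g_2) = 5576.99459/0.063 = 88523.72370
P_0 = D_1/(1+r)^1 + D_2/(1+r)^2 + D_3/(1+r)^3 + D_4/(1+r)^4 + D_5/(1+r)^5 + TV/(1+r)^5
    = 2289.75957 + 2438.60414 + 2597.12427 + 2765.94891 + 2945.74790 + 49563.37738 = 62600.56217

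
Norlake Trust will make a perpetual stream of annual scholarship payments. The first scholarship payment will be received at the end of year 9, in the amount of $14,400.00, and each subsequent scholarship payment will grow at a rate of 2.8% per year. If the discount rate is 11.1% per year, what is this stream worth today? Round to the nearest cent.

Value at end of year 8: C₁ / (r − g) = $14,400.00 / (0.111 − 0.028) = $173,493.9759
Discount to today: PV = $173,493.9759 / (1 + 0.111)^8 = $173,493.9759 / 2.321200 = $74,743.24

$74743.24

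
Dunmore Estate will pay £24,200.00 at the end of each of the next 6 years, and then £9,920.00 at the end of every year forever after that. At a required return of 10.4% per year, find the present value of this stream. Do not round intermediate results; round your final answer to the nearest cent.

PV of 6-year annuity: £24,200.00 × [1 − (1+0.104)^−6] / 0.104 = 104173.23411
Perpetuity value at year 6: £9,920.00 / 0.104 = 95384.61538
PV of perpetuity: 95384.61538 / (1+0.104)^6 = 52682.19876
Total PV = 104173.23411 + 52682.19876 = 156855.43287

£156855.43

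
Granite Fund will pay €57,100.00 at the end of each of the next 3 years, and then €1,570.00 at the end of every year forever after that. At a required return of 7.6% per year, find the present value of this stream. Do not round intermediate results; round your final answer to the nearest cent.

PV of 3-year annuity: €57,100.00 × [1 − (1+0.076)^−3] / 0.076 = 148220.82553
Perpetuity value at year 3: €1,570.00 / 0.076 = 20657.89474
PV of perpetuity: 20657.89474 / (1+0.076)^3 = 16582.47099
Total PV = 148220.82553 + 16582.47099 = 164803.29652

€164803.30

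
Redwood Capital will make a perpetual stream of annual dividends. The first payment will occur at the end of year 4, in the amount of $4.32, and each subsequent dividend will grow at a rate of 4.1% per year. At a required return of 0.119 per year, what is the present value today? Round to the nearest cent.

$39.53

Value at end of year 3: C₁ / (r − g) = $4.32 / (0.119 − 0.041) = $55.3846
Discount to today: PV = $55.3846 / (1 + 0.119)^3 = $55.3846 / 1.401168 = $39.53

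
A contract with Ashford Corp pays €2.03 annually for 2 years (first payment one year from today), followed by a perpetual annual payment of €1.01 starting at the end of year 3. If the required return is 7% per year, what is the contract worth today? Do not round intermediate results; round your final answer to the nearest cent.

PV of 2-year annuity: €2.03 × [1 − (1+0.07)^−2] / 0.07 = 3.67028
Perpetuity value at year 2: €1.01 / 0.07 = 14.42857
PV of perpetuity: 14.42857 / (1+0.07)^2 = 12.60247
Total PV = 3.67028 + 12.60247 = 16.27275

€16.27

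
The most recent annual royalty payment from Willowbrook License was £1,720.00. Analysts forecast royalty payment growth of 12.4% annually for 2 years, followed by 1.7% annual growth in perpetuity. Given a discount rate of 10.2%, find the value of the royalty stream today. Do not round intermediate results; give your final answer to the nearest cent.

£24952.87

D_1 = 1933.28000
D_2 = 2173.00672
Terminal value at year 2: TV = D_2×(1+g_2)/(r−g_2) = 2209.94783/0.085 = 25999.38629
P_0 = D_1/(1+r)^1 + D_2/(1+r)^2 + TV/(1+r)^2
    = 1754.33757 + 1789.36064 + 21409.17379 = 24952.87200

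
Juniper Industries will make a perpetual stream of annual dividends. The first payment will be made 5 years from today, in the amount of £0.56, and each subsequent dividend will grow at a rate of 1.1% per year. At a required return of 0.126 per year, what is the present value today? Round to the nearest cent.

£3.03

Value at end of year 4: C₁ / (r − g) = £0.56 / (0.126 − 0.011) = £4.8696
Discount to today: PV = £4.8696 / (1 + 0.126)^4 = £4.8696 / 1.607510 = £3.03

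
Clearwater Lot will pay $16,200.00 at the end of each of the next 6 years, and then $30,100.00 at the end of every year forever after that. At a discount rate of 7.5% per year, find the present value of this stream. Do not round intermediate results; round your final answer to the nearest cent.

$336088.87

PV of 6-year annuity: $16,200.00 × [1 − (1+0.075)^−6] / 0.075 = 76040.31201
Perpetuity value at year 6: $30,100.00 / 0.075 = 401333.33333
PV of perpetuity: 401333.33333 / (1+0.075)^6 = 260048.55608
Total PV = 76040.31201 + 260048.55608 = 336088.86809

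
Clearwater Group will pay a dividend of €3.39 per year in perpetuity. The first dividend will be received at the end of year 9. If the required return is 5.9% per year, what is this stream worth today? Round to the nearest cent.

Value at end of year 8: C / r = €3.39 / 0.059 = €57.4576
Discount to today: PV = €57.4576 / (1 + 0.059)^8 = €57.4576 / 1.581859 = €36.32

€36.32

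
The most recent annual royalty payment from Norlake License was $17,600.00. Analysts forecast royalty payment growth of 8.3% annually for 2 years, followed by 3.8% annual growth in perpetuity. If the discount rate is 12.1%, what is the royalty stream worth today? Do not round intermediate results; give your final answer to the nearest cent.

$238866.90

D_1 = 19060.80000
D_2 = 20642.84640
Terminal value at year 2: TV = D_2×(1+g_2)/(r−g_2) = 21427.27456/0.083 = 258159.93450
P_0 = D_1/(1+r)^1 + D_2/(1+r)^2 + TV/(1+r)^2
    = 17003.38983 + 16427.00373 + 205436.50454 = 238866.89810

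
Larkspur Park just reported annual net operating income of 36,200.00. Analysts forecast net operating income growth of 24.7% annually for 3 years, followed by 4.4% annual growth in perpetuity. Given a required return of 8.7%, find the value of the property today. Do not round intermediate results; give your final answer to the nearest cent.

1470763.43

D_1 = 45141.40000
D_2 = 56291.32580
D_3 = 70195.28327
Terminal value at year 3: TV = D_3×(1+g_2)/(r−g_2) = 73283.87574/0.043 = 1704276.17992
P_0 = D_1/(1+r)^1 + D_2/(1+r)^2 + D_3/(1+r)^3 + TV/(1+r)^3
    = 41528.42686 + 47641.16679 + 54653.66604 + 1326940.17080 = 1470763.43049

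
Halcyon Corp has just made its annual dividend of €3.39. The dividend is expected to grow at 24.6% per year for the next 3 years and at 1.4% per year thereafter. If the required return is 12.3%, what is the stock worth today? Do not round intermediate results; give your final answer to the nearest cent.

€55.64

D_1 = 4.22394
D_2 = 5.26303
D_3 = 6.55773
Terminal value at year 3: TV = D_3×(1+g_2)/(r−g_2) = 6.64954/0.109 = 61.00498
P_0 = D_1/(1+r)^1 + D_2/(1+r)^2 + D_3/(1+r)^3 + TV/(1+r)^3
    = 3.76130 + 4.17327 + 4.63036 + 43.07507 = 55.64000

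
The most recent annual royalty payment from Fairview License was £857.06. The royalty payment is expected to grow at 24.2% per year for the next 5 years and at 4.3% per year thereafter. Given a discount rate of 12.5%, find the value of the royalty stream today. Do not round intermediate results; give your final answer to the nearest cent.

£23701.12

D_1 = 1064.46852
D_2 = 1322.06990
D_3 = 1642.01082
D_4 = 2039.37744
D_5 = 2532.90678
Terminal value at year 5: TV = D_5×(1+g_2)/(r−g_2) = 2641.82177/0.082 = 32217.33862
P_0 = D_1/(1+r)^1 + D_2/(1+r)^2 + D_3/(1+r)^3 + D_4/(1+r)^4 + D_5/(1+r)^5 + TV/(1+r)^5
    = 946.19424 + 1044.59844 + 1153.23668 + 1273.17329 + 1405.58332 + 17878.33413 = 23701.12010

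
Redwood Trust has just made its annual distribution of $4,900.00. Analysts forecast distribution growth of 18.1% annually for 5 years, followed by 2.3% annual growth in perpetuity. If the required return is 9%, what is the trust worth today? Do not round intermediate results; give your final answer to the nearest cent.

D_1 = 5786.90000
D_2 = 6834.32890
D_3 = 8071.34243
D_4 = 9532.25541
D_5 = 11257.59364
Terminal value at year 5: TV = D_5×(1+g_2)/(r−g_2) = 11516.51829/0.067 = 171888.33275
P_0 = D_1/(1+r)^1 + D_2/(1+r)^2 + D_3/(1+r)^3 + D_4/(1+r)^4 + D_5/(1+r)^5 + TV/(1+r)^5
    = 5309.08257 + 5752.31790 + 6232.55729 + 6752.89005 + 7316.66344 + 111715.62239 = 143079.13364

$143079.13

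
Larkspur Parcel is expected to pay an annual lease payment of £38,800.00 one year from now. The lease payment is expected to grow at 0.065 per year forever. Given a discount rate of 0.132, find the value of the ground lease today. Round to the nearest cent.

£579104.48

Growing perpetuity: P = D₁ / (r − g) = £38,800.0000 / (0.132 − 0.065) = £579,104.48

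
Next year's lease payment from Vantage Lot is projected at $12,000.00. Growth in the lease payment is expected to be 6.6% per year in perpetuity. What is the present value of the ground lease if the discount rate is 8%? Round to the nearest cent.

$857142.86

Growing perpetuity: P = D₁ / (r − g) = $12,000.0000 / (0.08 − 0.066) = $857,142.86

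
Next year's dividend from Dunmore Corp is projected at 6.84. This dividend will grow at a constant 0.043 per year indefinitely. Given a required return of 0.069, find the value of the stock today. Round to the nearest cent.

Growing perpetuity: P = D₁ / (r − g) = 6.8400 / (0.069 − 0.043) = 263.08

263.08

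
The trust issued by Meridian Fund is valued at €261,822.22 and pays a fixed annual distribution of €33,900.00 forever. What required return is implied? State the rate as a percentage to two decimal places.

P = C/r ⇒ r = C/P = €33,900.00/€261,822.22 = 0.129477

12.95%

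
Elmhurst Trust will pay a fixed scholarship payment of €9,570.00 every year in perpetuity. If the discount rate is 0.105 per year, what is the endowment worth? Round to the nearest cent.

Level perpetuity: PV = C / r = €9,570.00 / 0.105 = €91,142.86

€91142.86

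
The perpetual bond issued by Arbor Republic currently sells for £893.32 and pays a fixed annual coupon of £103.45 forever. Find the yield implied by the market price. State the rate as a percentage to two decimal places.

11.58%

P = C/r ⇒ r = C/P = £103.45/£893.32 = 0.115804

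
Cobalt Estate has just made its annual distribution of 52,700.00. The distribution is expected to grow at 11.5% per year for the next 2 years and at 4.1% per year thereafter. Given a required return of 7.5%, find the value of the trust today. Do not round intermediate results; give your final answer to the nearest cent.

D_1 = 58760.50000
D_2 = 65517.95750
Terminal value at year 2: TV = D_2×(1+g_2)/(r−g_2) = 68204.19376/0.034 = 2006005.69875
P_0 = D_1/(1+r)^1 + D_2/(1+r)^2 + TV/(1+r)^2
    = 54660.93023 + 56694.82531 + 1735862.15143 = 1847217.90698

1847217.91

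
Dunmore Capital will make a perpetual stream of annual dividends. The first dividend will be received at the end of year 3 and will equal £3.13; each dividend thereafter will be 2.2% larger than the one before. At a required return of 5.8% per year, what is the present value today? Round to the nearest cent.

£77.67

Value at end of year 2: C₁ / (r − g) = £3.13 / (0.058 − 0.022) = £86.9444
Discount to today: PV = £86.9444 / (1 + 0.058)^2 = £86.9444 / 1.119364 = £77.67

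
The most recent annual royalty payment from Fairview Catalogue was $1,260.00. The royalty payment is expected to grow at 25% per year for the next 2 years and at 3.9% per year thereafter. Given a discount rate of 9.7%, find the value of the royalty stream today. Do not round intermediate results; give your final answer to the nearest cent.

D_1 = 1575.00000
D_2 = 1968.75000
Terminal value at year 2: TV = D_2×(1+g_2)/(r−g_2) = 2045.53125/0.058 = 35267.78017
P_0 = D_1/(1+r)^1 + D_2/(1+r)^2 + TV/(1+r)^2
    = 1435.73382 + 1635.97746 + 29306.56175 = 32378.27303

$32378.27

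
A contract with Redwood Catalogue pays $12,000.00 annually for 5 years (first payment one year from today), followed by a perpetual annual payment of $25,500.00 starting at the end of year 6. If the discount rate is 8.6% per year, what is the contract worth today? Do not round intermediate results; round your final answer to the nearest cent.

PV of 5-year annuity: $12,000.00 × [1 − (1+0.086)^−5] / 0.086 = 47164.30416
Perpetuity value at year 5: $25,500.00 / 0.086 = 296511.62791
PV of perpetuity: 296511.62791 / (1+0.086)^5 = 196287.48157
Total PV = 47164.30416 + 196287.48157 = 243451.78573

$243451.79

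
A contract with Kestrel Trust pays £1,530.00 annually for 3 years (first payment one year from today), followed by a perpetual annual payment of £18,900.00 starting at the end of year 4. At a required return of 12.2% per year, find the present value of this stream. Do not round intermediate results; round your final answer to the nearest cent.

PV of 3-year annuity: £1,530.00 × [1 − (1+0.122)^−3] / 0.122 = 3662.20904
Perpetuity value at year 3: £18,900.00 / 0.122 = 154918.03279
PV of perpetuity: 154918.03279 / (1+0.122)^3 = 109678.97995
Total PV = 3662.20904 + 109678.97995 = 113341.18899

£113341.19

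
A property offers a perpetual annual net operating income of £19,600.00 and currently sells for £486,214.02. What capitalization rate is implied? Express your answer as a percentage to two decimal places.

P = C/r ⇒ r = C/P = £19,600.00/£486,214.02 = 0.040311

4.03%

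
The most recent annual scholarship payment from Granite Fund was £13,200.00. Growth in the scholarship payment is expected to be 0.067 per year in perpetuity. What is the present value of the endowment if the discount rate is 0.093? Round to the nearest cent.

D₁ = D₀ × (1 + g) = £13,200.00 × 1.067 = £14,084.4000
Growing perpetuity: P = D₁ / (r − g) = £14,084.4000 / (0.093 − 0.067) = £541,707.69

£541707.69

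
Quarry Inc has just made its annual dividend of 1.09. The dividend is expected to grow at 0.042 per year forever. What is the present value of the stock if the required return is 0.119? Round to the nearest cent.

14.75

D₁ = D₀ × (1 + g) = 1.09 × 1.042 = 1.1358
Growing perpetuity: P = D₁ / (r − g) = 1.1358 / (0.119 − 0.042) = 14.75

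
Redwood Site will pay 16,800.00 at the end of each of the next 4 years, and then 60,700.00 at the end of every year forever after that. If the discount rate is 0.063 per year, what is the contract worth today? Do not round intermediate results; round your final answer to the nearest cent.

812413.11

PV of 4-year annuity: 16,800.00 × [1 − (1+0.063)^−4] / 0.063 = 57816.09220
Perpetuity value at year 4: 60,700.00 / 0.063 = 963492.06349
PV of perpetuity: 963492.06349 / (1+0.063)^4 = 754597.01608
Total PV = 57816.09220 + 754597.01608 = 812413.10828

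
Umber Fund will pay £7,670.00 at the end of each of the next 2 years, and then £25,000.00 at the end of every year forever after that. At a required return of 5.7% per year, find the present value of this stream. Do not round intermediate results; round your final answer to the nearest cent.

PV of 2-year annuity: £7,670.00 × [1 − (1+0.057)^−2] / 0.057 = 14121.46263
Perpetuity value at year 2: £25,000.00 / 0.057 = 438596.49123
PV of perpetuity: 438596.49123 / (1+0.057)^2 = 392568.25580
Total PV = 14121.46263 + 392568.25580 = 406689.71843

£406689.72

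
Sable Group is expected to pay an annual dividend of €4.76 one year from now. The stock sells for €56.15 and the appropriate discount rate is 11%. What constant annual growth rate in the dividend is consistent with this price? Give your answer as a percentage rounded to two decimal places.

2.52%

P = D₁/(r−g) ⇒ g = r − D₁/P = 0.11 − €4.76/€56.15 = 0.025227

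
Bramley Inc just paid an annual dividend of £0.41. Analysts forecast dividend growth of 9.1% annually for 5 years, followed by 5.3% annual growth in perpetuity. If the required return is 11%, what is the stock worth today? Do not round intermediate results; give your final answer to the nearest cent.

D_1 = 0.44731
D_2 = 0.48802
D_3 = 0.53242
D_4 = 0.58088
D_5 = 0.63373
Terminal value at year 5: TV = D_5×(1+g_2)/(r−g_2) = 0.66732/0.057 = 11.70742
P_0 = D_1/(1+r)^1 + D_2/(1+r)^2 + D_3/(1+r)^3 + D_4/(1+r)^4 + D_5/(1+r)^5 + TV/(1+r)^5
    = 0.40298 + 0.39608 + 0.38930 + 0.38264 + 0.37609 + 6.94778 = 8.89488

£8.89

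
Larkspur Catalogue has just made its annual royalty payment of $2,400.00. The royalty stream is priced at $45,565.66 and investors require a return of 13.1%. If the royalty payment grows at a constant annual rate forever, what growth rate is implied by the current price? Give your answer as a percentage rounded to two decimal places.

P = D₀(1+g)/(r−g) ⇒ P(r−g) = D₀(1+g) ⇒ g(P+D₀) = P·r − D₀
g = (P·r − D₀)/(P + D₀) = ($45,565.66×0.131 − $2,400.00) / ($45,565.66 + $2,400.00) = 0.074410

7.44%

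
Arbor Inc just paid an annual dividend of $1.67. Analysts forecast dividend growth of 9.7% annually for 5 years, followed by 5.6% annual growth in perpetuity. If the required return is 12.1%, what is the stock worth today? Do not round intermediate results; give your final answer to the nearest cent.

$32.18

D_1 = 1.83199
D_2 = 2.00969
D_3 = 2.20463
D_4 = 2.41848
D_5 = 2.65308
Terminal value at year 5: TV = D_5×(1+g_2)/(r−g_2) = 2.80165/0.065 = 43.10227
P_0 = D_1/(1+r)^1 + D_2/(1+r)^2 + D_3/(1+r)^3 + D_4/(1+r)^4 + D_5/(1+r)^5 + TV/(1+r)^5
    = 1.63425 + 1.59926 + 1.56502 + 1.53151 + 1.49872 + 24.34849 = 32.17725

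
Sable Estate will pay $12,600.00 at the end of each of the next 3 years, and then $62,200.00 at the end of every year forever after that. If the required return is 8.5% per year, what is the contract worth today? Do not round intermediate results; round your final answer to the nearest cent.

PV of 3-year annuity: $12,600.00 × [1 − (1+0.085)^−3] / 0.085 = 32180.68188
Perpetuity value at year 3: $62,200.00 / 0.085 = 731764.70588
PV of perpetuity: 731764.70588 / (1+0.085)^3 = 572904.51438
Total PV = 32180.68188 + 572904.51438 = 605085.19626

$605085.20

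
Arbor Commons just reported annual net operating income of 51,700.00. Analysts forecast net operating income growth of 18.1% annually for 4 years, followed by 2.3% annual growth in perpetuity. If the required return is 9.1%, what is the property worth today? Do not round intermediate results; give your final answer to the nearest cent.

D_1 = 61057.70000
D_2 = 72109.14370
D_3 = 85160.89871
D_4 = 100575.02138
Terminal value at year 4: TV = D_4×(1+g_2)/(r−g_2) = 102888.24687/0.068 = 1513062.45394
P_0 = D_1/(1+r)^1 + D_2/(1+r)^2 + D_3/(1+r)^3 + D_4/(1+r)^4 + TV/(1+r)^4
    = 55964.89459 + 60581.61367 + 65579.18033 + 70989.01189 + 1067967.04654 = 1321081.74703

1321081.75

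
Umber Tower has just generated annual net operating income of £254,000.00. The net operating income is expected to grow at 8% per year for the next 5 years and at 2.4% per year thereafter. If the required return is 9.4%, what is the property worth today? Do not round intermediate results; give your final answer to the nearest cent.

D_1 = 274320.00000
D_2 = 296265.60000
D_3 = 319966.84800
D_4 = 345564.19584
D_5 = 373209.33151
Terminal value at year 5: TV = D_5×(1+g_2)/(r−g_2) = 382166.35546/0.07 = 5459519.36376
P_0 = D_1/(1+r)^1 + D_2/(1+r)^2 + D_3/(1+r)^3 + D_4/(1+r)^4 + D_5/(1+r)^5 + TV/(1+r)^5
    = 250749.54296 + 247540.68227 + 244372.88560 + 241245.62747 + 238158.38909 + 3483917.00611 = 4705984.13349

£4705984.13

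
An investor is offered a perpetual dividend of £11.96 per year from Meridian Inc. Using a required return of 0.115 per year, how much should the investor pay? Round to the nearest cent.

£104.00

Level perpetuity: PV = C / r = £11.96 / 0.115 = £104.00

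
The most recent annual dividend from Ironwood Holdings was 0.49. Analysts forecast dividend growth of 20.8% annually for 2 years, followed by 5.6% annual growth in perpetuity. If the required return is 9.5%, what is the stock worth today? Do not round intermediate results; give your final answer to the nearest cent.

D_1 = 0.59192
D_2 = 0.71504
Terminal value at year 2: TV = D_2×(1+g_2)/(r−g_2) = 0.75508/0.039 = 19.36107
P_0 = D_1/(1+r)^1 + D_2/(1+r)^2 + TV/(1+r)^2
    = 0.54057 + 0.59635 + 16.14734 = 17.28426

17.28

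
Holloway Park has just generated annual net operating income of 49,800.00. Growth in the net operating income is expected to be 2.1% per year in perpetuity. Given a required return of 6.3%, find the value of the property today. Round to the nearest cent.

D₁ = D₀ × (1 + g) = 49,800.00 × 1.021 = 50,845.8000
Growing perpetuity: P = D₁ / (r − g) = 50,845.8000 / (0.063 − 0.021) = 1,210,614.29

1210614.29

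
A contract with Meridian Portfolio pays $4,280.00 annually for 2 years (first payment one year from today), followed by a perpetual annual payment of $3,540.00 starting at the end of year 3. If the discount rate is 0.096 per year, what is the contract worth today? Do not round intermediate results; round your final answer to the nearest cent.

$38166.22

PV of 2-year annuity: $4,280.00 × [1 − (1+0.096)^−2] / 0.096 = 7468.16559
Perpetuity value at year 2: $3,540.00 / 0.096 = 36875.00000
PV of perpetuity: 36875.00000 / (1+0.096)^2 = 30698.05930
Total PV = 7468.16559 + 30698.05930 = 38166.22489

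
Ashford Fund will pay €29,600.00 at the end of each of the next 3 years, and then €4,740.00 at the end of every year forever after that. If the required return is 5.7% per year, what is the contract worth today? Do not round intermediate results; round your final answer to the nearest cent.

PV of 3-year annuity: €29,600.00 × [1 − (1+0.057)^−3] / 0.057 = 79562.37535
Perpetuity value at year 3: €4,740.00 / 0.057 = 83157.89474
PV of perpetuity: 83157.89474 / (1+0.057)^3 = 70417.16301
Total PV = 79562.37535 + 70417.16301 = 149979.53836

€149979.54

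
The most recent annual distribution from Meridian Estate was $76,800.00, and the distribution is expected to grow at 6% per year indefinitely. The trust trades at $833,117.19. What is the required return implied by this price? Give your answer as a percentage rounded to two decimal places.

15.77%

D₁ = $76,800.00 × 1.06 = $81,408.0000
P = D₁/(r − g) ⇒ r = D₁/P + g = $81,408.0000/$833,117.19 + 0.06 = 0.097715 + 0.06 = 0.157715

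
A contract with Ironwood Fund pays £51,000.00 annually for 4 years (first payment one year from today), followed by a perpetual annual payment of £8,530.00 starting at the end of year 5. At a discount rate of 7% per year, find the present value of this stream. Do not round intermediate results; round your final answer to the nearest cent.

£265712.00

PV of 4-year annuity: £51,000.00 × [1 − (1+0.07)^−4] / 0.07 = 172747.77408
Perpetuity value at year 4: £8,530.00 / 0.07 = 121857.14286
PV of perpetuity: 121857.14286 / (1+0.07)^4 = 92964.23084
Total PV = 172747.77408 + 92964.23084 = 265712.00492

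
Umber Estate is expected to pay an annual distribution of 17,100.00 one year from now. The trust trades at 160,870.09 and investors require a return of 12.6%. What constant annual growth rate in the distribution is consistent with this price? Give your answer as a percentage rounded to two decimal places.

1.97%

P = D₁/(r−g) ⇒ g = r − D₁/P = 0.126 − 17,100.00/160,870.09 = 0.019703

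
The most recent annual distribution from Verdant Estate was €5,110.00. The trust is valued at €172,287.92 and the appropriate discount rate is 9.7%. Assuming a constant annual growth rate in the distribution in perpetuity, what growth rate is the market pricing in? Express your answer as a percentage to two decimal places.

6.54%

P = D₀(1+g)/(r−g) ⇒ P(r−g) = D₀(1+g) ⇒ g(P+D₀) = P·r − D₀
g = (P·r − D₀)/(P + D₀) = (€172,287.92×0.097 − €5,110.00) / (€172,287.92 + €5,110.00) = 0.065401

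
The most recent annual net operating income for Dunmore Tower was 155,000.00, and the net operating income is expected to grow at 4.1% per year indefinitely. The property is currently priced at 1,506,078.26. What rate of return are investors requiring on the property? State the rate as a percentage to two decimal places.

D₁ = 155,000.00 × 1.041 = 161,355.0000
P = D₁/(r − g) ⇒ r = D₁/P + g = 161,355.0000/1,506,078.26 + 0.041 = 0.107136 + 0.041 = 0.148136

14.81%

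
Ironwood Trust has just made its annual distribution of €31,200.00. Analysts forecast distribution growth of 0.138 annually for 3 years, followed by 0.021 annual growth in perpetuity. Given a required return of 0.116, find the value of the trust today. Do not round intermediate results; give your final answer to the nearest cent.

€452881.08

D_1 = 35505.60000
D_2 = 40405.37280
D_3 = 45981.31425
Terminal value at year 3: TV = D_3×(1+g_2)/(r−g_2) = 46946.92185/0.095 = 494178.12469
P_0 = D_1/(1+r)^1 + D_2/(1+r)^2 + D_3/(1+r)^3 + TV/(1+r)^3
    = 31815.05376 + 32442.23224 + 33081.77446 + 355542.01809 = 452881.07855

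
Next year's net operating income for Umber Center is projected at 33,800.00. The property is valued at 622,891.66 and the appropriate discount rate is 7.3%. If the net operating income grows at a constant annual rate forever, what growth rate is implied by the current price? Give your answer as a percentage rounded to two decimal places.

P = D₁/(r−g) ⇒ g = r − D₁/P = 0.073 − 33,800.00/622,891.66 = 0.018737

1.87%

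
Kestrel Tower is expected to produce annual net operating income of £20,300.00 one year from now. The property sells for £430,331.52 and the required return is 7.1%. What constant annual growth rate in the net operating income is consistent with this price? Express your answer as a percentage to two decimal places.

P = D₁/(r−g) ⇒ g = r − D₁/P = 0.071 − £20,300.00/£430,331.52 = 0.023827

2.38%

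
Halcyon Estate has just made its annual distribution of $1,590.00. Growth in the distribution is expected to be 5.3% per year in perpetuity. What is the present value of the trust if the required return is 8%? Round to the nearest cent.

D₁ = D₀ × (1 + g) = $1,590.00 × 1.053 = $1,674.2700
Growing perpetuity: P = D₁ / (r − g) = $1,674.2700 / (0.08 − 0.053) = $62,010.00

$62010.00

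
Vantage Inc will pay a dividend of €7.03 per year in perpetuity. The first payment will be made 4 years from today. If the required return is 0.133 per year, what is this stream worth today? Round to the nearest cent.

€36.34

Value at end of year 3: C / r = €7.03 / 0.133 = €52.8571
Discount to today: PV = €52.8571 / (1 + 0.133)^3 = €52.8571 / 1.454420 = €36.34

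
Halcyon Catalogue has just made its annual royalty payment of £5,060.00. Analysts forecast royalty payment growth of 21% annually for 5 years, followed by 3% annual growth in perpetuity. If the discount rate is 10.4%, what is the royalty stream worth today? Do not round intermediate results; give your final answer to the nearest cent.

£144978.01

D_1 = 6122.60000
D_2 = 7408.34600
D_3 = 8964.09866
D_4 = 10846.55938
D_5 = 13124.33685
Terminal value at year 5: TV = D_5×(1+g_2)/(r−g_2) = 13518.06695/0.074 = 182676.58045
P_0 = D_1/(1+r)^1 + D_2/(1+r)^2 + D_3/(1+r)^3 + D_4/(1+r)^4 + D_5/(1+r)^5 + TV/(1+r)^5
    = 5545.83333 + 6078.31371 + 6661.91992 + 7301.56078 + 8002.61643 + 111387.76924 = 144978.01340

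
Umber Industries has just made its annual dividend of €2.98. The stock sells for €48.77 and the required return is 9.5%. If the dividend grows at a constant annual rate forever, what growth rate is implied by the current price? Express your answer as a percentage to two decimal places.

P = D₀(1+g)/(r−g) ⇒ P(r−g) = D₀(1+g) ⇒ g(P+D₀) = P·r − D₀
g = (P·r − D₀)/(P + D₀) = (€48.77×0.095 − €2.98) / (€48.77 + €2.98) = 0.031945

3.19%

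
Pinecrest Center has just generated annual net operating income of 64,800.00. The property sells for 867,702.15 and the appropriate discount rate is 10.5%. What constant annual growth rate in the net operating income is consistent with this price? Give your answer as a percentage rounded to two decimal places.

2.82%

P = D₀(1+g)/(r−g) ⇒ P(r−g) = D₀(1+g) ⇒ g(P+D₀) = P·r − D₀
g = (P·r − D₀)/(P + D₀) = (867,702.15×0.105 − 64,800.00) / (867,702.15 + 64,800.00) = 0.028213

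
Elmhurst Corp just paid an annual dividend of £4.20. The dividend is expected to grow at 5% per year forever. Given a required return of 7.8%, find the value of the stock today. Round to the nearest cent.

D₁ = D₀ × (1 + g) = £4.20 × 1.05 = £4.4100
Growing perpetuity: P = D₁ / (r − g) = £4.4100 / (0.078 − 0.05) = £157.50

£157.50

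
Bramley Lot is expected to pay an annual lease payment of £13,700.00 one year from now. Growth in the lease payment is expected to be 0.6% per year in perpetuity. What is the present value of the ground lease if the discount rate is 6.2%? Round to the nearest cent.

Growing perpetuity: P = D₁ / (r − g) = £13,700.0000 / (0.062 − 0.006) = £244,642.86

£244642.86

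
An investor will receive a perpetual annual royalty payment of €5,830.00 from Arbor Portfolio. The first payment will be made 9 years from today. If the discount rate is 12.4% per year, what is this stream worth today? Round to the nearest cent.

Value at end of year 8: C / r = €5,830.00 / 0.124 = €47,016.1290
Discount to today: PV = €47,016.1290 / (1 + 0.124)^8 = €47,016.1290 / 2.547596 = €18,455.10

€18455.10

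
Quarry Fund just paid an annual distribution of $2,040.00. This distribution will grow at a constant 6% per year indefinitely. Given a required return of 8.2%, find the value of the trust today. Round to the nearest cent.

D₁ = D₀ × (1 + g) = $2,040.00 × 1.06 = $2,162.4000
Growing perpetuity: P = D₁ / (r − g) = $2,162.4000 / (0.082 − 0.06) = $98,290.91

$98290.91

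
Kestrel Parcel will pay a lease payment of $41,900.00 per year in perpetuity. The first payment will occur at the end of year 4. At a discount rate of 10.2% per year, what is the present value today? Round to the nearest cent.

$306951.01

Value at end of year 3: C / r = $41,900.00 / 0.102 = $410,784.3137
Discount to today: PV = $410,784.3137 / (1 + 0.102)^3 = $410,784.3137 / 1.338273 = $306,951.01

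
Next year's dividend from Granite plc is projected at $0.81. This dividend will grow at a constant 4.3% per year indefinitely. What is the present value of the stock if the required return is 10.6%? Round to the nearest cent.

$12.86

Growing perpetuity: P = D₁ / (r − g) = $0.8100 / (0.106 − 0.043) = $12.86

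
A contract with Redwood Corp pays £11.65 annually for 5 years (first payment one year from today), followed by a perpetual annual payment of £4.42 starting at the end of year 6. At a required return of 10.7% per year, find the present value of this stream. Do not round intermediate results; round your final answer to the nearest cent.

PV of 5-year annuity: £11.65 × [1 − (1+0.107)^−5] / 0.107 = 43.38412
Perpetuity value at year 5: £4.42 / 0.107 = 41.30841
PV of perpetuity: 41.30841 / (1+0.107)^5 = 24.84851
Total PV = 43.38412 + 24.84851 = 68.23264

£68.23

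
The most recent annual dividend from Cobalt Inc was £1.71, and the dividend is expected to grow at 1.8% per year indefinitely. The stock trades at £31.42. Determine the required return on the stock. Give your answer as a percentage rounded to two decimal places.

7.34%

D₁ = £1.71 × 1.018 = £1.7408
P = D₁/(r − g) ⇒ r = D₁/P + g = £1.7408/£31.42 + 0.018 = 0.055404 + 0.018 = 0.073404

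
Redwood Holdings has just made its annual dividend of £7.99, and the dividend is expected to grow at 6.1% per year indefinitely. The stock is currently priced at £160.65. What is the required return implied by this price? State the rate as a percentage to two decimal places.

11.38%

D₁ = £7.99 × 1.061 = £8.4774
P = D₁/(r − g) ⇒ r = D₁/P + g = £8.4774/£160.65 + 0.061 = 0.052769 + 0.061 = 0.113769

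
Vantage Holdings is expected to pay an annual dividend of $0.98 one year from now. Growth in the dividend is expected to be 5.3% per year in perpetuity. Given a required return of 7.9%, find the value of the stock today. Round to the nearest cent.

$37.69

Growing perpetuity: P = D₁ / (r − g) = $0.9800 / (0.079 − 0.053) = $37.69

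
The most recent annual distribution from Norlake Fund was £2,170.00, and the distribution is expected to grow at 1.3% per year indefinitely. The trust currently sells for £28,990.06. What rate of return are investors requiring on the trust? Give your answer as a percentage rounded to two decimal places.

D₁ = £2,170.00 × 1.013 = £2,198.2100
P = D₁/(r − g) ⇒ r = D₁/P + g = £2,198.2100/£28,990.06 + 0.013 = 0.075826 + 0.013 = 0.088826

8.88%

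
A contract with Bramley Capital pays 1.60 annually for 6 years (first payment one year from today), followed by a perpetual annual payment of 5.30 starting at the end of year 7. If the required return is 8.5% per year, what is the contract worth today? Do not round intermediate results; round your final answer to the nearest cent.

45.50

PV of 6-year annuity: 1.60 × [1 − (1+0.085)^−6] / 0.085 = 7.28574
Perpetuity value at year 6: 5.30 / 0.085 = 62.35294
PV of perpetuity: 62.35294 / (1+0.085)^6 = 38.21893
Total PV = 7.28574 + 38.21893 = 45.50467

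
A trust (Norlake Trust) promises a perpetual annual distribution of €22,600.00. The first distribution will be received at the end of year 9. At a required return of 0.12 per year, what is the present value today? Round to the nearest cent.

Value at end of year 8: C / r = €22,600.00 / 0.12 = €188,333.3333
Discount to today: PV = €188,333.3333 / (1 + 0.12)^8 = €188,333.3333 / 2.475963 = €76,064.67

€76064.67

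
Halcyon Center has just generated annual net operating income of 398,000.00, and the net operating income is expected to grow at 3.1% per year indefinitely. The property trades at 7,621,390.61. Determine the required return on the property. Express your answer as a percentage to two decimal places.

8.48%

D₁ = 398,000.00 × 1.031 = 410,338.0000
P = D₁/(r − g) ⇒ r = D₁/P + g = 410,338.0000/7,621,390.61 + 0.031 = 0.053840 + 0.031 = 0.084840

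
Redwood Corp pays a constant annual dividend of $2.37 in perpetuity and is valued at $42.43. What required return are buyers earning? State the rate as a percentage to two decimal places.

P = C/r ⇒ r = C/P = $2.37/$42.43 = 0.055857

5.59%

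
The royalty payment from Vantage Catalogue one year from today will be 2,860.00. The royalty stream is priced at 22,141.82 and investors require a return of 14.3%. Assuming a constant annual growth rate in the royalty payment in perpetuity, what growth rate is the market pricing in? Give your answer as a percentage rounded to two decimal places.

1.38%

P = D₁/(r−g) ⇒ g = r − D₁/P = 0.143 − 2,860.00/22,141.82 = 0.013833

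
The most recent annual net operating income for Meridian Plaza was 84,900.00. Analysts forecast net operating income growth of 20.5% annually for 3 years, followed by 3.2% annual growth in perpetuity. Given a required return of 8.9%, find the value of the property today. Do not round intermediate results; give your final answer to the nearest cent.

D_1 = 102304.50000
D_2 = 123276.92250
D_3 = 148548.69161
Terminal value at year 3: TV = D_3×(1+g_2)/(r−g_2) = 153302.24974/0.057 = 2689513.15341
P_0 = D_1/(1+r)^1 + D_2/(1+r)^2 + D_3/(1+r)^3 + TV/(1+r)^3
    = 93943.52617 + 103950.36642 + 115023.13273 + 2082524.08729 = 2395441.11261

2395441.11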